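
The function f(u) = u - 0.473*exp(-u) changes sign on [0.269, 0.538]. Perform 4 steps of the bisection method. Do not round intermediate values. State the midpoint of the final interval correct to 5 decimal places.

f(0.269000) = -0.092440, f(0.538000) = 0.261808 (opposite signs)
step 1: m = 0.403500, f(m) = 0.087546 > 0 → root in [0.269000, 0.403500]
step 2: m = 0.336250, f(m) = -0.001682 < 0 → root in [0.336250, 0.403500]
step 3: m = 0.369875, f(m) = 0.043117 > 0 → root in [0.336250, 0.369875]
step 4: m = 0.353063, f(m) = 0.020764 > 0 → root in [0.336250, 0.353063]
Midpoint of [0.336250, 0.353063] = 0.344656

0.34466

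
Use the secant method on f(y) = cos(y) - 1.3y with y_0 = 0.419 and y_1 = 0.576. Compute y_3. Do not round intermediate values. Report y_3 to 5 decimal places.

0.62416

f(y_0) = 0.368796, f(y_1) = 0.089848
y_2 = 0.576000 - (0.089848)·(0.576000 - 0.419000)/(0.089848 - (0.368796)) = 0.626569; f(y_2) = -0.004496
y_3 = 0.626569 - (-0.004496)·(0.626569 - 0.576000)/(-0.004496 - (0.089848)) = 0.624159; f(y_3) = 0.000048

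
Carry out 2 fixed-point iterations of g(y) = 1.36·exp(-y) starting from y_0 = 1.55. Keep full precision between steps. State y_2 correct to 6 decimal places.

1.019006

y_1 = g(1.550000) = 0.288657
y_2 = g(0.288657) = 1.019006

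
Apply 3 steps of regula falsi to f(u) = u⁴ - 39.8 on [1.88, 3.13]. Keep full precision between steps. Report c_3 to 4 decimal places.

f(1.880000) = -27.308017, f(3.130000) = 56.179250
step 1: c = 2.288865, f(c) = -12.353896 < 0 → new bracket [2.288865, 3.130000]
step 2: c = 2.440489, f(c) = -4.326204 < 0 → new bracket [2.440489, 3.130000]
step 3: c = 2.489790, f(c) = -1.371721 < 0 → new bracket [2.489790, 3.130000]

2.4898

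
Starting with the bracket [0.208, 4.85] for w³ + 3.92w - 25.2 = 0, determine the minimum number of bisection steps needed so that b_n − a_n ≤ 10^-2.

Initial width b − a = 4.85 − 0.208 = 4.642000.
After n steps the width is (b−a)/2^n; need (b−a)/2^n ≤ 10^-2.
So n ≥ log₂(4.642000/10^-2) = log₂(464.2000) ≈ 8.8586.
Hence n = 9.

9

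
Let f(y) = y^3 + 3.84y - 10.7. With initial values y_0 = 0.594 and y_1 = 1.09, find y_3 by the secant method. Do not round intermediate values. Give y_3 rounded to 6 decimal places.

1.565133

f(y_0) = -8.209455, f(y_1) = -5.219371
y_2 = 1.090000 - (-5.219371)·(1.090000 - 0.594000)/(-5.219371 - (-8.209455)) = 1.955798; f(y_2) = 4.291471
y_3 = 1.955798 - (4.291471)·(1.955798 - 1.090000)/(4.291471 - (-5.219371)) = 1.565133; f(y_3) = -0.855870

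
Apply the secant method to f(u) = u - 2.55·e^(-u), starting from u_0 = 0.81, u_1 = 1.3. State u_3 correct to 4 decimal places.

f(u_0) = -0.324388, f(u_1) = 0.605044
u_2 = 1.300000 - (0.605044)·(1.300000 - 0.810000)/(0.605044 - (-0.324388)) = 0.981019; f(u_2) = 0.024950
u_3 = 0.981019 - (0.024950)·(0.981019 - 1.300000)/(0.024950 - (0.605044)) = 0.967299; f(u_3) = -0.001977

0.9673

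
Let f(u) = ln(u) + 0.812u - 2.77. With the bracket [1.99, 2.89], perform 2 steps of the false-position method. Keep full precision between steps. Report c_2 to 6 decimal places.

2.356372

False-position update: c = (a·f(b) − b·f(a))/(f(b) − f(a)); replace the endpoint whose sign matches f(c).
f(1.990000) = -0.465985, f(2.890000) = 0.637937
step 1: c = 2.369906, f(c) = 0.017214 > 0 → new bracket [1.990000, 2.369906]
step 2: c = 2.356372, f(c) = 0.000497 > 0 → new bracket [1.990000, 2.356372]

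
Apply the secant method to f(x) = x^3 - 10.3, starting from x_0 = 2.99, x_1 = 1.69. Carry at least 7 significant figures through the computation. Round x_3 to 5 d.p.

2.22031

f(x_0) = 16.430899, f(x_1) = -5.473191
x_2 = 1.690000 - (-5.473191)·(1.690000 - 2.990000)/(-5.473191 - (16.430899)) = 2.014832; f(x_2) = -2.120693
x_3 = 2.014832 - (-2.120693)·(2.014832 - 1.690000)/(-2.120693 - (-5.473191)) = 2.220311; f(x_3) = 0.645651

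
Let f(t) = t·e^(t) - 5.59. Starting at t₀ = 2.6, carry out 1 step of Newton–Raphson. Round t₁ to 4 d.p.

1.9931

Newton update: t ← t − f(t)/f'(t).
f'(t) = (t + 1)·e^(t)
t_0 = 2.600000: f = 29.415719, f' = 48.469457 → t_1 = 2.600000 - (29.415719)/(48.469457) = 1.993108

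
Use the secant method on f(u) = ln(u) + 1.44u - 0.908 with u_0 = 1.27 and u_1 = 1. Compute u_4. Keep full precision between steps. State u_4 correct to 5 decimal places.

0.79227

Secant update: u_(k+1) = u_k − f(u_k)·(u_k − u_(k-1))/(f(u_k) − f(u_(k-1))).
f(u_0) = 1.159817, f(u_1) = 0.532000
u_2 = 1.000000 - (0.532000)·(1.000000 - 1.270000)/(0.532000 - (1.159817)) = 0.771207; f(u_2) = -0.057260
u_3 = 0.771207 - (-0.057260)·(0.771207 - 1.000000)/(-0.057260 - (0.532000)) = 0.793440; f(u_3) = 0.003175
u_4 = 0.793440 - (0.003175)·(0.793440 - 0.771207)/(0.003175 - (-0.057260)) = 0.792272; f(u_4) = 0.000020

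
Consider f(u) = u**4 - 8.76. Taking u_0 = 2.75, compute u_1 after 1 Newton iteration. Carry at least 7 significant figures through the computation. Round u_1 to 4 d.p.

Newton update: u ← u − f(u)/f'(u).
f'(u) = 4u**3
u_0 = 2.750000: f = 48.431406, f' = 83.187500 → u_1 = 2.750000 - (48.431406)/(83.187500) = 2.167804

2.1678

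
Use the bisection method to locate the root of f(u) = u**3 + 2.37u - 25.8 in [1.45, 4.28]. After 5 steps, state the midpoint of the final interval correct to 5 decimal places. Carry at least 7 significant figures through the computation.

f(1.450000) = -19.314875, f(4.280000) = 62.746352 (opposite signs)
step 1: m = 2.865000, f(m) = 4.506615 > 0 → root in [1.450000, 2.865000]
step 2: m = 2.157500, f(m) = -10.643981 < 0 → root in [2.157500, 2.865000]
step 3: m = 2.511250, f(m) = -4.011449 < 0 → root in [2.511250, 2.865000]
step 4: m = 2.688125, f(m) = -0.004709 < 0 → root in [2.688125, 2.865000]
step 5: m = 2.776563, f(m) = 2.185805 > 0 → root in [2.688125, 2.776563]
Midpoint of [2.688125, 2.776563] = 2.732344

2.73234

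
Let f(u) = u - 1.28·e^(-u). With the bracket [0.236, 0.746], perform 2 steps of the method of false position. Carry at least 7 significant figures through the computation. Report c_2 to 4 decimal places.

False-position update: c = (a·f(b) − b·f(a))/(f(b) − f(a)); replace the endpoint whose sign matches f(c).
f(0.236000) = -0.774919, f(0.746000) = 0.138947
step 1: c = 0.668458, f(c) = 0.012460 > 0 → new bracket [0.236000, 0.668458]
step 2: c = 0.661614, f(c) = 0.001112 > 0 → new bracket [0.236000, 0.661614]

0.6616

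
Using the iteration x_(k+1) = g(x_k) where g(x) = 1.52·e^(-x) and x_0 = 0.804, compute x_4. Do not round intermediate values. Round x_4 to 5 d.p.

0.75189

x_1 = g(0.804000) = 0.680254
x_2 = g(0.680254) = 0.769863
x_3 = g(0.769863) = 0.703877
x_4 = g(0.703877) = 0.751889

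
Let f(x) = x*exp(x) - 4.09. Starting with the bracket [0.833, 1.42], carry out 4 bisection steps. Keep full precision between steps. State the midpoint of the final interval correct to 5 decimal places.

1.21822

f(0.833000) = -2.173926, f(1.420000) = 1.784711 (opposite signs)
step 1: m = 1.126500, f(m) = -0.614927 < 0 → root in [1.126500, 1.420000]
step 2: m = 1.273250, f(m) = 0.458615 > 0 → root in [1.126500, 1.273250]
step 3: m = 1.199875, f(m) = -0.106773 < 0 → root in [1.199875, 1.273250]
step 4: m = 1.236563, f(m) = 0.168419 > 0 → root in [1.199875, 1.236563]
Midpoint of [1.199875, 1.236563] = 1.218219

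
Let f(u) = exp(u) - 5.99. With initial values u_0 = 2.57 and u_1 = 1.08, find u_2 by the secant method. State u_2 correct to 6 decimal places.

1.528322

f(u_0) = 7.075824, f(u_1) = -3.045320
u_2 = 1.080000 - (-3.045320)·(1.080000 - 2.570000)/(-3.045320 - (7.075824)) = 1.528322; f(u_2) = -1.379568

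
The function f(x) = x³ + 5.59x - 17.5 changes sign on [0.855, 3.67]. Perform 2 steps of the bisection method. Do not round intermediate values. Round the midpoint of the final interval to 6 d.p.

1.910625

f(0.855000) = -12.095524, f(3.670000) = 52.446163 (opposite signs)
step 1: m = 2.262500, f(m) = 6.728900 > 0 → root in [0.855000, 2.262500]
step 2: m = 1.558750, f(m) = -4.999290 < 0 → root in [1.558750, 2.262500]
Midpoint of [1.558750, 2.262500] = 1.910625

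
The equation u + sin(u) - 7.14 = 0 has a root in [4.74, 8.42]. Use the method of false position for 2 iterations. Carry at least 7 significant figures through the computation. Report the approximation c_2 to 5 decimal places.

False-position update: c = (a·f(b) − b·f(a))/(f(b) − f(a)); replace the endpoint whose sign matches f(c).
f(4.740000) = -3.399619, f(8.420000) = 2.124043
step 1: c = 7.004910, f(c) = 0.525591 > 0 → new bracket [4.740000, 7.004910]
step 2: c = 6.701636, f(c) = -0.032019 < 0 → new bracket [6.701636, 7.004910]

6.70164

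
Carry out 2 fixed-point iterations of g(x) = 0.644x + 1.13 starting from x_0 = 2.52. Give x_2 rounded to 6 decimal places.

2.902855

x_1 = g(2.520000) = 2.752880
x_2 = g(2.752880) = 2.902855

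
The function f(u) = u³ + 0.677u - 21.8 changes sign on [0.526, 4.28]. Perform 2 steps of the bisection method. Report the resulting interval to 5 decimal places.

[2.40300, 3.34150]

f(0.526000) = -21.298366, f(4.280000) = 59.500312 (opposite signs)
step 1: m = 2.403000, f(m) = -6.297264 < 0 → root in [2.403000, 4.280000]
step 2: m = 3.341500, f(m) = 17.772122 > 0 → root in [2.403000, 3.341500]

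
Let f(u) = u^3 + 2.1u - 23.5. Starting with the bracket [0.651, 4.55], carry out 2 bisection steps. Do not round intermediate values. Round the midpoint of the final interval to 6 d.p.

f(0.651000) = -21.857006, f(4.550000) = 80.251375 (opposite signs)
step 1: m = 2.600500, f(m) = -0.452808 < 0 → root in [2.600500, 4.550000]
step 2: m = 3.575250, f(m) = 29.708346 > 0 → root in [2.600500, 3.575250]
Midpoint of [2.600500, 3.575250] = 3.087875

3.087875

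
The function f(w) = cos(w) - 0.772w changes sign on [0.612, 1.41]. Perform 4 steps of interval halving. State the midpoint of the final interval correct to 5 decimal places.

0.83644

f(0.612000) = 0.346037, f(1.410000) = -0.928416 (opposite signs)
step 1: m = 1.011000, f(m) = -0.249478 < 0 → root in [0.612000, 1.011000]
step 2: m = 0.811500, f(m) = 0.061933 > 0 → root in [0.811500, 1.011000]
step 3: m = 0.911250, f(m) = -0.090727 < 0 → root in [0.811500, 0.911250]
step 4: m = 0.861375, f(m) = -0.013587 < 0 → root in [0.811500, 0.861375]
Midpoint of [0.811500, 0.861375] = 0.836437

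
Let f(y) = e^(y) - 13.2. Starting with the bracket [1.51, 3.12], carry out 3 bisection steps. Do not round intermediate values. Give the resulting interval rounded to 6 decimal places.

[2.516250, 2.717500]

f(1.510000) = -8.673269, f(3.120000) = 9.446380 (opposite signs)
step 1: m = 2.315000, f(m) = -3.075077 < 0 → root in [2.315000, 3.120000]
step 2: m = 2.717500, f(m) = 1.942419 > 0 → root in [2.315000, 2.717500]
step 3: m = 2.516250, f(m) = -0.817923 < 0 → root in [2.516250, 2.717500]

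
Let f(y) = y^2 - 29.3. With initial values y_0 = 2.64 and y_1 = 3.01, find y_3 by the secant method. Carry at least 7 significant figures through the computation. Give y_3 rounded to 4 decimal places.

f(y_0) = -22.330400, f(y_1) = -20.239900
y_2 = 3.010000 - (-20.239900)·(3.010000 - 2.640000)/(-20.239900 - (-22.330400)) = 6.592283; f(y_2) = 14.158198
y_3 = 6.592283 - (14.158198)·(6.592283 - 3.010000)/(14.158198 - (-20.239900)) = 5.117822; f(y_3) = -3.107902

5.1178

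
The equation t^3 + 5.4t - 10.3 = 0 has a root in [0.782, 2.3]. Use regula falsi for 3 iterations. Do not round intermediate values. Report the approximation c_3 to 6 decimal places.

f(0.782000) = -5.598988, f(2.300000) = 14.287000
step 1: c = 1.209400, f(c) = -2.000317 < 0 → new bracket [1.209400, 2.300000]
step 2: c = 1.343341, f(c) = -0.621812 < 0 → new bracket [1.343341, 2.300000]
step 3: c = 1.383241, f(c) = -0.183866 < 0 → new bracket [1.383241, 2.300000]

1.383241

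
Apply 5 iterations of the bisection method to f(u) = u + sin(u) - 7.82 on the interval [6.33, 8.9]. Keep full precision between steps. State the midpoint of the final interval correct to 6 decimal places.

f(6.330000) = -1.443202, f(8.900000) = 1.581021 (opposite signs)
step 1: m = 7.615000, f(m) = 0.766580 > 0 → root in [6.330000, 7.615000]
step 2: m = 6.972500, f(m) = -0.211492 < 0 → root in [6.972500, 7.615000]
step 3: m = 7.293750, f(m) = 0.320882 > 0 → root in [6.972500, 7.293750]
step 4: m = 7.133125, f(m) = 0.064366 > 0 → root in [6.972500, 7.133125]
step 5: m = 7.052812, f(m) = -0.071320 < 0 → root in [7.052812, 7.133125]
Midpoint of [7.052812, 7.133125] = 7.092969

7.092969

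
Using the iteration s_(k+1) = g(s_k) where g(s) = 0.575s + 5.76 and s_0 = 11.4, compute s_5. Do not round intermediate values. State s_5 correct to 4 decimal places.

13.4176

s_1 = g(11.400000) = 12.315000
s_2 = g(12.315000) = 12.841125
s_3 = g(12.841125) = 13.143647
s_4 = g(13.143647) = 13.317597
s_5 = g(13.317597) = 13.417618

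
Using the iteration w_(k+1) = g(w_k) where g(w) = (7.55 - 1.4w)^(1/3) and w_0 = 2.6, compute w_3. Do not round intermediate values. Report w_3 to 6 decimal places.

w_1 = g(2.600000) = 1.575405
w_2 = g(1.575405) = 1.748372
w_3 = g(1.748372) = 1.721557

1.721557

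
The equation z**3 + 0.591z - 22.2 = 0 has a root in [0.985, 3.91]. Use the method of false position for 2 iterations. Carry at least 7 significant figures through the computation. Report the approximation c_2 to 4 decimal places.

False-position update: c = (a·f(b) − b·f(a))/(f(b) − f(a)); replace the endpoint whose sign matches f(c).
f(0.985000) = -20.662193, f(3.910000) = 39.887281
step 1: c = 1.983141, f(c) = -13.228571 < 0 → new bracket [1.983141, 3.910000]
step 2: c = 2.463028, f(c) = -5.802379 < 0 → new bracket [2.463028, 3.910000]

2.4630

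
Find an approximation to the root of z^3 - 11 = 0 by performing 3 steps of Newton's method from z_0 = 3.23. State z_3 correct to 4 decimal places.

2.2244

f'(z) = 3z^2
z_0 = 3.230000: f = 22.698267, f' = 31.298700 → z_1 = 3.230000 - (22.698267)/(31.298700) = 2.504786
z_1 = 2.504786: f = 4.714902, f' = 18.821853 → z_2 = 2.504786 - (4.714902)/(18.821853) = 2.254284
z_2 = 2.254284: f = 0.455814, f' = 15.245391 → z_3 = 2.254284 - (0.455814)/(15.245391) = 2.224386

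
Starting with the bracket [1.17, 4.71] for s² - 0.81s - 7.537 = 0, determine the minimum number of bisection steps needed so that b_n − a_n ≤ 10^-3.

12

Initial width b − a = 4.71 − 1.17 = 3.540000.
After n steps the width is (b−a)/2^n; need (b−a)/2^n ≤ 10^-3.
So n ≥ log₂(3.540000/10^-3) = log₂(3540.0000) ≈ 11.7895.
Hence n = 12.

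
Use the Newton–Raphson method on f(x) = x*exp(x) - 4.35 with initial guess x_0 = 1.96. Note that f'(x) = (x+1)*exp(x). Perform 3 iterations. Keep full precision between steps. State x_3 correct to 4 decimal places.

1.2496

Newton update: x ← x − f(x)/f'(x).
x_0 = 1.960000: f = 9.564681, f' = 21.014008 → x_1 = 1.960000 - (9.564681)/(21.014008) = 1.504843
x_1 = 1.504843: f = 2.426976, f' = 11.280420 → x_2 = 1.504843 - (2.426976)/(11.280420) = 1.289693
x_2 = 1.289693: f = 0.333743, f' = 8.315415 → x_3 = 1.289693 - (0.333743)/(8.315415) = 1.249558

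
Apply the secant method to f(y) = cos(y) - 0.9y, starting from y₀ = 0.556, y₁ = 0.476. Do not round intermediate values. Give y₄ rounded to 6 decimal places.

f(y_0) = 0.348973, f(y_1) = 0.460435
y_2 = 0.476000 - (0.460435)·(0.476000 - 0.556000)/(0.460435 - (0.348973)) = 0.806470; f(y_2) = -0.033772
y_3 = 0.806470 - (-0.033772)·(0.806470 - 0.476000)/(-0.033772 - (0.460435)) = 0.783887; f(y_3) = 0.002676
y_4 = 0.783887 - (0.002676)·(0.783887 - 0.806470)/(0.002676 - (-0.033772)) = 0.785545; f(y_4) = 0.000012

0.785545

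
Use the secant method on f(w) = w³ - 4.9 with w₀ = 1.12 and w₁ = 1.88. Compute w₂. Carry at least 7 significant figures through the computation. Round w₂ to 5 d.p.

f(w_0) = -3.495072, f(w_1) = 1.744672
w_2 = 1.880000 - (1.744672)·(1.880000 - 1.120000)/(1.744672 - (-3.495072)) = 1.626944; f(w_2) = -0.593569

1.62694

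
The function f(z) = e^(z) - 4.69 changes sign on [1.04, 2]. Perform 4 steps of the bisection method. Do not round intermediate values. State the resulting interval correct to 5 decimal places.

[1.52000, 1.58000]

f(1.040000) = -1.860783, f(2.000000) = 2.699056 (opposite signs)
step 1: m = 1.520000, f(m) = -0.117775 < 0 → root in [1.520000, 2.000000]
step 2: m = 1.760000, f(m) = 1.122437 > 0 → root in [1.520000, 1.760000]
step 3: m = 1.640000, f(m) = 0.465170 > 0 → root in [1.520000, 1.640000]
step 4: m = 1.580000, f(m) = 0.164956 > 0 → root in [1.520000, 1.580000]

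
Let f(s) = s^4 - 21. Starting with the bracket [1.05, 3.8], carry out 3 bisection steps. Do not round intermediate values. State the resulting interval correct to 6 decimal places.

[2.081250, 2.425000]

f(1.050000) = -19.784494, f(3.800000) = 187.513600 (opposite signs)
step 1: m = 2.425000, f(m) = 13.581750 > 0 → root in [1.050000, 2.425000]
step 2: m = 1.737500, f(m) = -11.886205 < 0 → root in [1.737500, 2.425000]
step 3: m = 2.081250, f(m) = -2.237228 < 0 → root in [2.081250, 2.425000]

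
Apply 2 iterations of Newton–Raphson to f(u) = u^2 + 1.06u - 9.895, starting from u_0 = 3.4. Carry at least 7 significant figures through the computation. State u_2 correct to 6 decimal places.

2.660713

Newton update: u ← u − f(u)/f'(u).
f'(u) = 2u + 1.06
u_0 = 3.400000: f = 5.269000, f' = 7.860000 → u_1 = 3.400000 - (5.269000)/(7.860000) = 2.729644
u_1 = 2.729644: f = 0.449377, f' = 6.519288 → u_2 = 2.729644 - (0.449377)/(6.519288) = 2.660713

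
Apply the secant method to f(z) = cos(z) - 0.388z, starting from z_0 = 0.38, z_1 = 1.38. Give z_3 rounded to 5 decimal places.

f(z_0) = 0.781225, f(z_1) = -0.345799
z_2 = 1.380000 - (-0.345799)·(1.380000 - 0.380000)/(-0.345799 - (0.781225)) = 1.073175; f(z_2) = 0.060945
z_3 = 1.073175 - (0.060945)·(1.073175 - 1.380000)/(0.060945 - (-0.345799)) = 1.119148; f(z_3) = 0.002219

1.11915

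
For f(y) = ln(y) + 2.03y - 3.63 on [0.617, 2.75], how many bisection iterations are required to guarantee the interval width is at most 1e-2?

8

Initial width b − a = 2.75 − 0.617 = 2.133000.
After n steps the width is (b−a)/2^n; need (b−a)/2^n ≤ 1e-2.
So n ≥ log₂(2.133000/1e-2) = log₂(213.3000) ≈ 7.7367.
Hence n = 8.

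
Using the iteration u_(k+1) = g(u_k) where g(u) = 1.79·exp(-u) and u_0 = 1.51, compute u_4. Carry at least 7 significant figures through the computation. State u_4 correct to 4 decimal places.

1.0470

u_1 = g(1.510000) = 0.395429
u_2 = g(0.395429) = 1.205370
u_3 = g(1.205370) = 0.536250
u_4 = g(0.536250) = 1.047038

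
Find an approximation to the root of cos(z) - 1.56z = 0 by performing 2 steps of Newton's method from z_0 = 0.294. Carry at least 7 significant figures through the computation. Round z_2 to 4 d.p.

0.5474

f'(z) = -sin(z) - 1.56
z_0 = 0.294000: f = 0.498452, f' = -1.849783 → z_1 = 0.294000 - (0.498452)/(-1.849783) = 0.563465
z_1 = 0.563465: f = -0.033597, f' = -2.094119 → z_2 = 0.563465 - (-0.033597)/(-2.094119) = 0.547422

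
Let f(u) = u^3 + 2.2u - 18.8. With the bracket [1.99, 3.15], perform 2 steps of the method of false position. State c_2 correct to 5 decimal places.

f(1.990000) = -6.541401, f(3.150000) = 19.385875
step 1: c = 2.282666, f(c) = -1.884162 < 0 → new bracket [2.282666, 3.150000]
step 2: c = 2.359497, f(c) = -0.473258 < 0 → new bracket [2.359497, 3.150000]

2.35950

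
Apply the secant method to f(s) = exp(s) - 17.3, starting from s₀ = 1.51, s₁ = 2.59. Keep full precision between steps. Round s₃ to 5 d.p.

f(s_0) = -12.773269, f(s_1) = -3.970228
s_2 = 2.590000 - (-3.970228)·(2.590000 - 1.510000)/(-3.970228 - (-12.773269)) = 3.077087; f(s_2) = 4.395112
s_3 = 3.077087 - (4.395112)·(3.077087 - 2.590000)/(4.395112 - (-3.970228)) = 2.821174; f(s_3) = -0.503447

2.82117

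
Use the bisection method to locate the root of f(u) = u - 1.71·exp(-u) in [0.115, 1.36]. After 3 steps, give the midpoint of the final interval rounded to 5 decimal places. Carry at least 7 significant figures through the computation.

f(0.115000) = -1.409236, f(1.360000) = 0.921110 (opposite signs)
step 1: m = 0.737500, f(m) = -0.080407 < 0 → root in [0.737500, 1.360000]
step 2: m = 1.048750, f(m) = 0.449608 > 0 → root in [0.737500, 1.048750]
step 3: m = 0.893125, f(m) = 0.193095 > 0 → root in [0.737500, 0.893125]
Midpoint of [0.737500, 0.893125] = 0.815313

0.81531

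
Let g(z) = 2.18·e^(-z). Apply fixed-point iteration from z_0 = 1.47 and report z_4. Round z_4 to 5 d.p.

1.21813

z_1 = g(1.470000) = 0.501238
z_2 = g(0.501238) = 1.320602
z_3 = g(1.320602) = 0.582005
z_4 = g(0.582005) = 1.218134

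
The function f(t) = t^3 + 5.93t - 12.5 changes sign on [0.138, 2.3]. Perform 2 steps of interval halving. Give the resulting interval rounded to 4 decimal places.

f(0.138000) = -11.679032, f(2.300000) = 13.306000 (opposite signs)
step 1: m = 1.219000, f(m) = -3.459944 < 0 → root in [1.219000, 2.300000]
step 2: m = 1.759500, f(m) = 3.380966 > 0 → root in [1.219000, 1.759500]

[1.2190, 1.7595]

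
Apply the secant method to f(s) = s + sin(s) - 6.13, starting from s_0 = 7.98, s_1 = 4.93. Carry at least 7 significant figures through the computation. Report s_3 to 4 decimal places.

f(s_0) = 2.842070, f(s_1) = -2.176416
s_2 = 4.930000 - (-2.176416)·(4.930000 - 7.980000)/(-2.176416 - (2.842070)) = 6.252723; f(s_2) = 0.092266
s_3 = 6.252723 - (0.092266)·(6.252723 - 4.930000)/(0.092266 - (-2.176416)) = 6.198929; f(s_3) = -0.015228

6.1989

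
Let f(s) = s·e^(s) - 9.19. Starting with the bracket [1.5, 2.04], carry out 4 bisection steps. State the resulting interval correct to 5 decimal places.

f(1.500000) = -2.467466, f(2.040000) = 6.498843 (opposite signs)
step 1: m = 1.770000, f(m) = 1.201410 > 0 → root in [1.500000, 1.770000]
step 2: m = 1.635000, f(m) = -0.803336 < 0 → root in [1.635000, 1.770000]
step 3: m = 1.702500, f(m) = 0.152723 > 0 → root in [1.635000, 1.702500]
step 4: m = 1.668750, f(m) = -0.336394 < 0 → root in [1.668750, 1.702500]

[1.66875, 1.70250]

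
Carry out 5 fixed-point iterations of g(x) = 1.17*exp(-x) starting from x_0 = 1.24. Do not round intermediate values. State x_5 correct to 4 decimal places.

x_1 = g(1.240000) = 0.338580
x_2 = g(0.338580) = 0.833955
x_3 = g(0.833955) = 0.508164
x_4 = g(0.508164) = 0.703871
x_5 = g(0.703871) = 0.578760

0.5788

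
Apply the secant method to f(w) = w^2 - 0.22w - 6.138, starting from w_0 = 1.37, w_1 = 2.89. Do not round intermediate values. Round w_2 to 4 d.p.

2.4993

Secant update: w_(k+1) = w_k − f(w_k)·(w_k − w_(k-1))/(f(w_k) − f(w_(k-1))).
f(w_0) = -4.562500, f(w_1) = 1.578300
w_2 = 2.890000 - (1.578300)·(2.890000 - 1.370000)/(1.578300 - (-4.562500)) = 2.499332; f(w_2) = -0.441194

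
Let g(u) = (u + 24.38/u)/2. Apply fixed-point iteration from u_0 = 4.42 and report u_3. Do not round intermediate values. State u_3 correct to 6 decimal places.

u_1 = g(4.420000) = 4.967919
u_2 = g(4.967919) = 4.937703
u_3 = g(4.937703) = 4.937611

4.937611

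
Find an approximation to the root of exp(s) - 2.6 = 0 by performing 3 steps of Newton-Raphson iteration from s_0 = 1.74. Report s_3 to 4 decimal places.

0.9559

f'(s) = exp(s)
s_0 = 1.740000: f = 3.097343, f' = 5.697343 → s_1 = 1.740000 - (3.097343)/(5.697343) = 1.196353
s_1 = 1.196353: f = 0.708031, f' = 3.308031 → s_2 = 1.196353 - (0.708031)/(3.308031) = 0.982319
s_2 = 0.982319: f = 0.070643, f' = 2.670643 → s_3 = 0.982319 - (0.070643)/(2.670643) = 0.955868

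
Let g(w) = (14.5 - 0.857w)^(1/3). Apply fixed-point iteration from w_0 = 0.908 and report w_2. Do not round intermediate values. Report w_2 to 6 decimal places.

w_1 = g(0.908000) = 2.394074
w_2 = g(2.394074) = 2.317589

2.317589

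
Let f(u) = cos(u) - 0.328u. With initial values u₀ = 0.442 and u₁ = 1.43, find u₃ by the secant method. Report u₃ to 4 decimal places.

1.1737

f(u_0) = 0.758922, f(u_1) = -0.328708
u_2 = 1.430000 - (-0.328708)·(1.430000 - 0.442000)/(-0.328708 - (0.758922)) = 1.131402; f(u_2) = 0.054291
u_3 = 1.131402 - (0.054291)·(1.131402 - 1.430000)/(0.054291 - (-0.328708)) = 1.173729; f(u_3) = 0.001732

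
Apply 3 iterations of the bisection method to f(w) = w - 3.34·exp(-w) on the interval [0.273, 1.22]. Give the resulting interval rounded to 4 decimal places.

f(0.273000) = -2.269050, f(1.220000) = 0.233931 (opposite signs)
step 1: m = 0.746500, f(m) = -0.836736 < 0 → root in [0.746500, 1.220000]
step 2: m = 0.983250, f(m) = -0.266222 < 0 → root in [0.983250, 1.220000]
step 3: m = 1.101625, f(m) = -0.008359 < 0 → root in [1.101625, 1.220000]

[1.1016, 1.2200]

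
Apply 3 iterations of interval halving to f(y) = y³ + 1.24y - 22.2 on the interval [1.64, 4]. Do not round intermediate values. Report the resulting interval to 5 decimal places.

f(1.640000) = -15.755456, f(4.000000) = 46.760000 (opposite signs)
step 1: m = 2.820000, f(m) = 3.722568 > 0 → root in [1.640000, 2.820000]
step 2: m = 2.230000, f(m) = -8.345233 < 0 → root in [2.230000, 2.820000]
step 3: m = 2.525000, f(m) = -2.970547 < 0 → root in [2.525000, 2.820000]

[2.52500, 2.82000]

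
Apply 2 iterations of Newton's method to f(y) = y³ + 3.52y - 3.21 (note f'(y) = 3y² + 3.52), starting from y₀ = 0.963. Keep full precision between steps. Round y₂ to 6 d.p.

0.778193

y_0 = 0.963000: f = 1.072816, f' = 6.302107 → y_1 = 0.963000 - (1.072816)/(6.302107) = 0.792769
y_1 = 0.792769: f = 0.078786, f' = 5.405446 → y_2 = 0.792769 - (0.078786)/(5.405446) = 0.778193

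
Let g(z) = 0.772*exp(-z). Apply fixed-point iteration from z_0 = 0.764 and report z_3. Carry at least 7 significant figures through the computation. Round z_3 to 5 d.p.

0.45041

z_1 = g(0.764000) = 0.359597
z_2 = g(0.359597) = 0.538823
z_3 = g(0.538823) = 0.450411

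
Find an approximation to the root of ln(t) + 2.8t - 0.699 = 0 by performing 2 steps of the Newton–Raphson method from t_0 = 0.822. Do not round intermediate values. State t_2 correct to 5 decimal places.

f'(t) = 1/t + 2.8
t_0 = 0.822000: f = 1.406585, f' = 4.016545 → t_1 = 0.822000 - (1.406585)/(4.016545) = 0.471802
t_1 = 0.471802: f = -0.129149, f' = 4.919532 → t_2 = 0.471802 - (-0.129149)/(4.919532) = 0.498055

0.49805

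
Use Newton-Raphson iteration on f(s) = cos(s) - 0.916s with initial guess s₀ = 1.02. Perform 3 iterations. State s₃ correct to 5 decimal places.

0.77780

Newton update: s ← s − f(s)/f'(s).
f'(s) = -sin(s) - 0.916
s_0 = 1.020000: f = -0.410954, f' = -1.768108 → s_1 = 1.020000 - (-0.410954)/(-1.768108) = 0.787574
s_1 = 0.787574: f = -0.015851, f' = -1.624644 → s_2 = 0.787574 - (-0.015851)/(-1.624644) = 0.777817
s_2 = 0.777817: f = -0.000034, f' = -1.617726 → s_3 = 0.777817 - (-0.000034)/(-1.617726) = 0.777796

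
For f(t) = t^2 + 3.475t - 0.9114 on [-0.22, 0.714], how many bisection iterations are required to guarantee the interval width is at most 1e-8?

Initial width b − a = 0.714 − -0.22 = 0.934000.
After n steps the width is (b−a)/2^n; need (b−a)/2^n ≤ 1e-8.
So n ≥ log₂(0.934000/1e-8) = log₂(93400000.0000) ≈ 26.4769.
Hence n = 27.

27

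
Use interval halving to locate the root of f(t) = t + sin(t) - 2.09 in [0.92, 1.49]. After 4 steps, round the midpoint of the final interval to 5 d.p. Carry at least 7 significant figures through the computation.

1.18719

f(0.920000) = -0.374398, f(1.490000) = 0.396738 (opposite signs)
step 1: m = 1.205000, f(m) = 0.048839 > 0 → root in [0.920000, 1.205000]
step 2: m = 1.062500, f(m) = -0.153925 < 0 → root in [1.062500, 1.205000]
step 3: m = 1.133750, f(m) = -0.050244 < 0 → root in [1.133750, 1.205000]
step 4: m = 1.169375, f(m) = -0.000118 < 0 → root in [1.169375, 1.205000]
Midpoint of [1.169375, 1.205000] = 1.187188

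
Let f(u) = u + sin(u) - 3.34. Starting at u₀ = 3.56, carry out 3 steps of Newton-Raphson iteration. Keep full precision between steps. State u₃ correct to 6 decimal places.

4.342701

f'(u) = 1 + cos(u)
u_0 = 3.560000: f = -0.186306, f' = 0.086263 → u_1 = 3.560000 - (-0.186306)/(0.086263) = 5.719746
u_1 = 5.719746: f = 1.845648, f' = 1.845423 → u_2 = 5.719746 - (1.845648)/(1.845423) = 4.719624
u_2 = 4.719624: f = 0.379650, f' = 1.007235 → u_3 = 4.719624 - (0.379650)/(1.007235) = 4.342701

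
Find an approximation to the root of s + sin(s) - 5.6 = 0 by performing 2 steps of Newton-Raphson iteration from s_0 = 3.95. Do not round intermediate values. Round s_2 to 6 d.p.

8.335608

f'(s) = 1 + cos(s)
s_0 = 3.950000: f = -2.373188, f' = 0.309349 → s_1 = 3.950000 - (-2.373188)/(0.309349) = 11.621558
s_1 = 11.621558: f = 5.211171, f' = 1.585895 → s_2 = 11.621558 - (5.211171)/(1.585895) = 8.335608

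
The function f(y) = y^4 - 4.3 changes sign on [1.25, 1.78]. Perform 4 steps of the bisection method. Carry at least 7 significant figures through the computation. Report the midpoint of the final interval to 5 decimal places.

f(1.250000) = -1.858594, f(1.780000) = 5.738759 (opposite signs)
step 1: m = 1.515000, f(m) = 0.968058 > 0 → root in [1.250000, 1.515000]
step 2: m = 1.382500, f(m) = -0.646908 < 0 → root in [1.382500, 1.515000]
step 3: m = 1.448750, f(m) = 0.105283 > 0 → root in [1.382500, 1.448750]
step 4: m = 1.415625, f(m) = -0.284007 < 0 → root in [1.415625, 1.448750]
Midpoint of [1.415625, 1.448750] = 1.432187

1.43219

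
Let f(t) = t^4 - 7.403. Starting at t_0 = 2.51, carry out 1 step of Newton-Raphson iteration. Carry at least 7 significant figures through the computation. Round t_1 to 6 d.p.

1.999538

f'(t) = 4t^3
t_0 = 2.510000: f = 32.288260, f' = 63.253004 → t_1 = 2.510000 - (32.288260)/(63.253004) = 1.999538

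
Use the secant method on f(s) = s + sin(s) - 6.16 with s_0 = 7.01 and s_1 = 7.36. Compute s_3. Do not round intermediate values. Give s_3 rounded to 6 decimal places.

6.233107

f(s_0) = 1.514493, f(s_1) = 2.080452
s_2 = 7.360000 - (2.080452)·(7.360000 - 7.010000)/(2.080452 - (1.514493)) = 6.073409; f(s_2) = -0.294832
s_3 = 6.073409 - (-0.294832)·(6.073409 - 7.360000)/(-0.294832 - (2.080452)) = 6.233107; f(s_3) = 0.023050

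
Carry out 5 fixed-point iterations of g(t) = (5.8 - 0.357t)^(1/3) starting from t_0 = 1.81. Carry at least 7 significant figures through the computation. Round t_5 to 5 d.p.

t_1 = g(1.810000) = 1.727335
t_2 = g(1.727335) = 1.730626
t_3 = g(1.730626) = 1.730495
t_4 = g(1.730495) = 1.730501
t_5 = g(1.730501) = 1.730500

1.73050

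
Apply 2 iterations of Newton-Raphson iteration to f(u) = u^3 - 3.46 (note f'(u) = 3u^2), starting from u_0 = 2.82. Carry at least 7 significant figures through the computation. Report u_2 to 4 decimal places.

Newton update: u ← u − f(u)/f'(u).
u_0 = 2.820000: f = 18.965768, f' = 23.857200 → u_1 = 2.820000 - (18.965768)/(23.857200) = 2.025030
u_1 = 2.025030: f = 4.844130, f' = 12.302235 → u_2 = 2.025030 - (4.844130)/(12.302235) = 1.631269

1.6313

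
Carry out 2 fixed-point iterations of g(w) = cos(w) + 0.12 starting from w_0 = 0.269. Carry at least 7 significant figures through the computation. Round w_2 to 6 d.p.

w_1 = g(0.269000) = 1.084037
w_2 = g(1.084037) = 0.587764

0.587764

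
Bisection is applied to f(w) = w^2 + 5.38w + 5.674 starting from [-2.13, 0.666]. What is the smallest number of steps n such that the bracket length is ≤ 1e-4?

15

Initial width b − a = 0.666 − -2.13 = 2.796000.
After n steps the width is (b−a)/2^n; need (b−a)/2^n ≤ 1e-4.
So n ≥ log₂(2.796000/1e-4) = log₂(27960.0000) ≈ 14.7711.
Hence n = 15.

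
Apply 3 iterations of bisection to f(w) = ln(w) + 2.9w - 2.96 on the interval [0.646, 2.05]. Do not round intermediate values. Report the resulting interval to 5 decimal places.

f(0.646000) = -1.523556, f(2.050000) = 3.702840 (opposite signs)
step 1: m = 1.348000, f(m) = 1.247822 > 0 → root in [0.646000, 1.348000]
step 2: m = 0.997000, f(m) = -0.071705 < 0 → root in [0.997000, 1.348000]
step 3: m = 1.172500, f(m) = 0.599388 > 0 → root in [0.997000, 1.172500]

[0.99700, 1.17250]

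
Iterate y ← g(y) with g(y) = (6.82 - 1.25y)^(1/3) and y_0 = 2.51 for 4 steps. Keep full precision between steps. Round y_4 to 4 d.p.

1.6782

y_1 = g(2.510000) = 1.544238
y_2 = g(1.544238) = 1.697309
y_3 = g(1.697309) = 1.674874
y_4 = g(1.674874) = 1.678200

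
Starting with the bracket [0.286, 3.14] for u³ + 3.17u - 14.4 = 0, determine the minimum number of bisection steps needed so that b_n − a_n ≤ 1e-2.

Initial width b − a = 3.14 − 0.286 = 2.854000.
After n steps the width is (b−a)/2^n; need (b−a)/2^n ≤ 1e-2.
So n ≥ log₂(2.854000/1e-2) = log₂(285.4000) ≈ 8.1568.
Hence n = 9.

9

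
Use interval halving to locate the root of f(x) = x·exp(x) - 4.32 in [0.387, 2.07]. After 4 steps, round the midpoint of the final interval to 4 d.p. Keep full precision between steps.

f(0.387000) = -3.750121, f(2.070000) = 12.084384 (opposite signs)
step 1: m = 1.228500, f(m) = -0.123319 < 0 → root in [1.228500, 2.070000]
step 2: m = 1.649250, f(m) = 4.261173 > 0 → root in [1.228500, 1.649250]
step 3: m = 1.438875, f(m) = 1.746225 > 0 → root in [1.228500, 1.438875]
step 4: m = 1.333687, f(m) = 0.741360 > 0 → root in [1.228500, 1.333687]
Midpoint of [1.228500, 1.333687] = 1.281094

1.2811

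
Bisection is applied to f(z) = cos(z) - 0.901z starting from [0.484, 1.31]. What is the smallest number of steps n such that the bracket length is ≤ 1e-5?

17

Initial width b − a = 1.31 − 0.484 = 0.826000.
After n steps the width is (b−a)/2^n; need (b−a)/2^n ≤ 1e-5.
So n ≥ log₂(0.826000/1e-5) = log₂(82600.0000) ≈ 16.3339.
Hence n = 17.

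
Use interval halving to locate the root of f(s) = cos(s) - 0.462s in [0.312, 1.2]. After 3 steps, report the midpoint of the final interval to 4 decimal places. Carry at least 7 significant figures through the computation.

1.0335

f(0.312000) = 0.807578, f(1.200000) = -0.192042 (opposite signs)
step 1: m = 0.756000, f(m) = 0.378314 > 0 → root in [0.756000, 1.200000]
step 2: m = 0.978000, f(m) = 0.106846 > 0 → root in [0.978000, 1.200000]
step 3: m = 1.089000, f(m) = -0.039746 < 0 → root in [0.978000, 1.089000]
Midpoint of [0.978000, 1.089000] = 1.033500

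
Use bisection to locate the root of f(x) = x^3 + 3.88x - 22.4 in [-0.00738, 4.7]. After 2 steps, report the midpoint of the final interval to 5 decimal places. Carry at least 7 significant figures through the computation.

f(-0.007380) = -22.428635, f(4.700000) = 99.659000 (opposite signs)
step 1: m = 2.346310, f(m) = -0.379480 < 0 → root in [2.346310, 4.700000]
step 2: m = 3.523155, f(m) = 35.001430 > 0 → root in [2.346310, 3.523155]
Midpoint of [2.346310, 3.523155] = 2.934732

2.93473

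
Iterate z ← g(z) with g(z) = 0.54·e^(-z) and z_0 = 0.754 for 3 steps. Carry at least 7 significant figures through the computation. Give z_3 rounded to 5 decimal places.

z_1 = g(0.754000) = 0.254060
z_2 = g(0.254060) = 0.418849
z_3 = g(0.418849) = 0.355214

0.35521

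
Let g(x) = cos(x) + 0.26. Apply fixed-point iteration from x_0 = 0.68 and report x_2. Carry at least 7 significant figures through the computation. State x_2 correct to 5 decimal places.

0.76831

x_1 = g(0.680000) = 1.037573
x_2 = g(1.037573) = 0.768312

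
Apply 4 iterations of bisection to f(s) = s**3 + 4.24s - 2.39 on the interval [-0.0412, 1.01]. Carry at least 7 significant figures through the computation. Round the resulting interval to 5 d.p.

f(-0.041200) = -2.564758, f(1.010000) = 2.922701 (opposite signs)
step 1: m = 0.484400, f(m) = -0.222483 < 0 → root in [0.484400, 1.010000]
step 2: m = 0.747200, f(m) = 1.195296 > 0 → root in [0.484400, 0.747200]
step 3: m = 0.615800, f(m) = 0.454509 > 0 → root in [0.484400, 0.615800]
step 4: m = 0.550100, f(m) = 0.108890 > 0 → root in [0.484400, 0.550100]

[0.48440, 0.55010]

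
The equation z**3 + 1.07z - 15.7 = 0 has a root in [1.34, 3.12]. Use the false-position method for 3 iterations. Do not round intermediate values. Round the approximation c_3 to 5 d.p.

f(1.340000) = -11.860096, f(3.120000) = 18.009728
step 1: c = 2.046766, f(c) = -4.935546 < 0 → new bracket [2.046766, 3.120000]
step 2: c = 2.277619, f(c) = -1.447684 < 0 → new bracket [2.277619, 3.120000]
step 3: c = 2.340295, f(c) = -0.378139 < 0 → new bracket [2.340295, 3.120000]

2.34029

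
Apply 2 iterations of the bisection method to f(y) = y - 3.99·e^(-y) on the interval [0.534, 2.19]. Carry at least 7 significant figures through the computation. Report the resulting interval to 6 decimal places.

f(0.534000) = -1.805158, f(2.190000) = 1.743452 (opposite signs)
step 1: m = 1.362000, f(m) = 0.339970 > 0 → root in [0.534000, 1.362000]
step 2: m = 0.948000, f(m) = -0.598186 < 0 → root in [0.948000, 1.362000]

[0.948000, 1.362000]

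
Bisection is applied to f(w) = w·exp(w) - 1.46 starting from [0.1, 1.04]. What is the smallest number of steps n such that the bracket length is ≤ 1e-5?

Initial width b − a = 1.04 − 0.1 = 0.940000.
After n steps the width is (b−a)/2^n; need (b−a)/2^n ≤ 1e-5.
So n ≥ log₂(0.940000/1e-5) = log₂(94000.0000) ≈ 16.5204.
Hence n = 17.

17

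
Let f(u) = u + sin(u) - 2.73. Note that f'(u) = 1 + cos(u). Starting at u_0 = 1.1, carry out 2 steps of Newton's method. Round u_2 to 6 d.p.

u_0 = 1.100000: f = -0.738793, f' = 1.453596 → u_1 = 1.100000 - (-0.738793)/(1.453596) = 1.608252
u_1 = 1.608252: f = -0.122450, f' = 0.962553 → u_2 = 1.608252 - (-0.122450)/(0.962553) = 1.735465

1.735465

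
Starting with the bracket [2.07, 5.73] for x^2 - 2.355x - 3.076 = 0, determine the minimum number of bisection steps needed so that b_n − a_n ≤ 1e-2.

Initial width b − a = 5.73 − 2.07 = 3.660000.
After n steps the width is (b−a)/2^n; need (b−a)/2^n ≤ 1e-2.
So n ≥ log₂(3.660000/1e-2) = log₂(366.0000) ≈ 8.5157.
Hence n = 9.

9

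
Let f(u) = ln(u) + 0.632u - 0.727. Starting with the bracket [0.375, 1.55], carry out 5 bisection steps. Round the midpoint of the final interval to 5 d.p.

f(0.375000) = -1.470829, f(1.550000) = 0.690855 (opposite signs)
step 1: m = 0.962500, f(m) = -0.156921 < 0 → root in [0.962500, 1.550000]
step 2: m = 1.256250, f(m) = 0.295081 > 0 → root in [0.962500, 1.256250]
step 3: m = 1.109375, f(m) = 0.077922 > 0 → root in [0.962500, 1.109375]
step 4: m = 1.035937, f(m) = -0.036981 < 0 → root in [1.035937, 1.109375]
step 5: m = 1.072656, f(m) = 0.021057 > 0 → root in [1.035937, 1.072656]
Midpoint of [1.035937, 1.072656] = 1.054297

1.05430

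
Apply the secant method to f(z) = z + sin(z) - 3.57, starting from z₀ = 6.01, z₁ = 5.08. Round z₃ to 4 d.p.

4.5981

f(z_0) = 2.170200, f(z_1) = 0.576811
z_2 = 5.080000 - (0.576811)·(5.080000 - 6.010000)/(0.576811 - (2.170200)) = 4.743337; f(z_2) = 0.173816
z_3 = 4.743337 - (0.173816)·(4.743337 - 5.080000)/(0.173816 - (0.576811)) = 4.598131; f(z_3) = 0.034651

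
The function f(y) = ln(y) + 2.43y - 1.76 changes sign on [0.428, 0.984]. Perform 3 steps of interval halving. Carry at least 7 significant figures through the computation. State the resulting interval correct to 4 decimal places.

f(0.428000) = -1.568592, f(0.984000) = 0.614991 (opposite signs)
step 1: m = 0.706000, f(m) = -0.392560 < 0 → root in [0.706000, 0.984000]
step 2: m = 0.845000, f(m) = 0.124931 > 0 → root in [0.706000, 0.845000]
step 3: m = 0.775500, f(m) = -0.129782 < 0 → root in [0.775500, 0.845000]

[0.7755, 0.8450]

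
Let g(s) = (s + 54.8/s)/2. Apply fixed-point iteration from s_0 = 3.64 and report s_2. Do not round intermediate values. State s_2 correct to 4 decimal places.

s_1 = g(3.640000) = 9.347473
s_2 = g(9.347473) = 7.605010

7.6050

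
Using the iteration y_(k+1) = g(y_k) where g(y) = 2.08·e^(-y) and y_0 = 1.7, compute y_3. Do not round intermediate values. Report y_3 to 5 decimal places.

0.50153

y_1 = g(1.700000) = 0.379982
y_2 = g(0.379982) = 1.422458
y_3 = g(1.422458) = 0.501531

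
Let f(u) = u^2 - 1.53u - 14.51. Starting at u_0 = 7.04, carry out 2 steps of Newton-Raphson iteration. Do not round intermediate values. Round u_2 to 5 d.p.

4.67411

f'(u) = 2u - 1.53
u_0 = 7.040000: f = 24.280400, f' = 12.550000 → u_1 = 7.040000 - (24.280400)/(12.550000) = 5.105307
u_1 = 5.105307: f = 3.743038, f' = 8.680614 → u_2 = 5.105307 - (3.743038)/(8.680614) = 4.674112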